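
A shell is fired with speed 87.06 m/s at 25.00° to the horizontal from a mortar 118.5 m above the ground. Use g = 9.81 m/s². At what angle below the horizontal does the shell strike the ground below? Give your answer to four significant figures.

v_x = 87.06 cos 25.00° = 78.903 m/s.
At impact |v_y| = √(v_y0² + 2 g h) = √(36.793² + 2×9.81×118.5) = 60.652 m/s.
Angle below horizontal = arctan(|v_y| / v_x) = arctan(60.652 / 78.903) = 37.55°.

37.55°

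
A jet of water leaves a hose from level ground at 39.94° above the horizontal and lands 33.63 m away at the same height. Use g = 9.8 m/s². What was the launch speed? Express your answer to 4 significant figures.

18.30 m/s

On level ground, R = v₀² sin(2θ) / g, so v₀ = √(R g / sin 2θ).
sin(2 × 39.94°) = 0.9844.
v₀ = √(33.63 × 9.8 / 0.9844) = √334.80 = 18.30 m/s.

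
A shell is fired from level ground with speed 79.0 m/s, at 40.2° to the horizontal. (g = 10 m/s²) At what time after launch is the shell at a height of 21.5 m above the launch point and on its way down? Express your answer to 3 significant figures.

9.76 s

v_y0 = 79.0 sin 40.2° = 50.99 m/s.
Set y = v_y0 t − ½ g t² = 21.5: 5.000 t² − 50.99 t + 21.5 = 0.
t = [50.99 ± √(2600 − 430.0)] / 10 = (50.99 ± 46.58) / 10, giving t = 0.441 s or t = 9.76 s.
On the way down corresponds to the larger root: t = 9.76 s.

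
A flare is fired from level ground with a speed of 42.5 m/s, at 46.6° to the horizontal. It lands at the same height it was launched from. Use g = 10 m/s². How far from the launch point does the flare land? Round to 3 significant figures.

For level ground, R = v₀² sin(2θ) / g.
sin(2 × 46.6°) = sin 93.20° = 0.9984.
R = (42.5)² × 0.9984 / 10 = 180 m.

180 m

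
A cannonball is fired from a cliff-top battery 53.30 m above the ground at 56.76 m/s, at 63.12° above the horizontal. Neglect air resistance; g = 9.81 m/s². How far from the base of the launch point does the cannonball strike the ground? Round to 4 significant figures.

289.6 m

Components: v_x = 56.76 cos 63.12° = 25.663 m/s, v_y = 56.76 sin 63.12° = 50.627 m/s.
Vertical: 0 = 53.30 + 50.627 t − ½(9.81) t² ⇒ 4.905 t² − 50.627 t − 53.30 = 0.
t = [50.627 + √(2563.1 + 1045.7)] / 9.810 = 11.284 s.
Horizontal: R = v_x · t = 25.663 × 11.284 = 289.6 m.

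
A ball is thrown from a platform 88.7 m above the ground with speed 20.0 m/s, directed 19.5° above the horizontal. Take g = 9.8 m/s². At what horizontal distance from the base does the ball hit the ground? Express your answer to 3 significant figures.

94.1 m

Components: v_x = 20.0 cos 19.5° = 18.85 m/s, v_y = 20.0 sin 19.5° = 6.676 m/s.
Vertical: 0 = 88.7 + 6.676 t − ½(9.8) t² ⇒ 4.900 t² − 6.676 t − 88.7 = 0.
t = [6.676 + √(44.57 + 1739)] / 9.800 = 4.991 s.
Horizontal: R = v_x · t = 18.85 × 4.991 = 94.1 m.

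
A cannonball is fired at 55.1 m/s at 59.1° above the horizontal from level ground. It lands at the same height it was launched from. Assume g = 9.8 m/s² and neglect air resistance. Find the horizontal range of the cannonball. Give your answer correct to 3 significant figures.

Components: v_x = 55.1 cos 59.1° = 28.30 m/s, v_y = 55.1 sin 59.1° = 47.28 m/s.
Time of flight (same landing height): t = 2 v_y / g = 2 × 47.28 / 9.8 = 9.649 s.
Range: R = v_x · t = 28.30 × 9.649 = 273 m.

273 m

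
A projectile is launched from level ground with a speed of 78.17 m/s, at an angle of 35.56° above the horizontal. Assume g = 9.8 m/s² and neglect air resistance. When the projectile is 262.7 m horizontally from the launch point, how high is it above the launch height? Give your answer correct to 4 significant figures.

v_x = 78.17 cos 35.56° = 63.592 m/s, v_y0 = 78.17 sin 35.56° = 45.460 m/s.
Time to reach x = 262.7 m: t = x / v_x = 262.7 / 63.592 = 4.1310 s.
y = v_y0 t − ½ g t² = 45.460×4.1310 − 4.900×4.1310² = 104.2 m.

104.2 m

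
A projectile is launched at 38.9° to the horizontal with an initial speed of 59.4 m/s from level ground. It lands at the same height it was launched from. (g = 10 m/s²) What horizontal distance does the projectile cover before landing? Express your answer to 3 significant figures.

345 m

Components: v_x = 59.4 cos 38.9° = 46.23 m/s, v_y = 59.4 sin 38.9° = 37.30 m/s.
Time of flight (same landing height): t = 2 v_y / g = 2 × 37.30 / 10 = 7.460 s.
Range: R = v_x · t = 46.23 × 7.460 = 345 m.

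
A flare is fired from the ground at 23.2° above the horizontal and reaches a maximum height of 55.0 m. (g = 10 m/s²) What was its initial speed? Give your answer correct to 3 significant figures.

At maximum height v_y = 0, so (v₀ sin θ)² = 2 g H.
v₀ sin 23.2° = √(2 × 10 × 55.0) = 33.17 m/s.
v₀ = 33.17 / sin 23.2° = 33.17 / 0.3939 = 84.2 m/s.

84.2 m/s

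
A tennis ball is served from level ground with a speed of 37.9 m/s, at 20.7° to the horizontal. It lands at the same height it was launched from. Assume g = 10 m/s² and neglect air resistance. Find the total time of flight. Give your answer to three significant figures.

2.68 s

Vertical component: v_y = 37.9 sin 20.7° = 13.40 m/s.
For a projectile landing at launch height, time of flight is t = 2 v_y / g = 2 × 13.40 / 10 = 2.68 s.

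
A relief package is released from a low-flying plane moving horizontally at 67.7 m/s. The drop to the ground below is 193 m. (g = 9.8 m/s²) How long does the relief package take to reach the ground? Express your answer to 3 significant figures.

6.28 s

The horizontal speed doesn't affect the fall. With v_y0 = 0, h = ½ g t².
t = √(2 × 193 / 9.8) = √39.39 = 6.28 s.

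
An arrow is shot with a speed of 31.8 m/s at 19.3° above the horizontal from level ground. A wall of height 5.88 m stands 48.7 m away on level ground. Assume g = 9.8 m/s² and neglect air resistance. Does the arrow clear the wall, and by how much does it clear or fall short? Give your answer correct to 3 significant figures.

v_x = 31.8 cos 19.3° = 30.01 m/s; v_y0 = 31.8 sin 19.3° = 10.51 m/s.
Time to reach the wall: t = 48.7 / 30.01 = 1.623 s.
Height at that point: y = 10.51×1.623 − 4.900×1.623² = 4.150 m.
That is 5.88 − 4.150 = 1.73 m below the top of the wall, so the arrow does not clear it.

No — it falls 1.73 m short of clearing the wall.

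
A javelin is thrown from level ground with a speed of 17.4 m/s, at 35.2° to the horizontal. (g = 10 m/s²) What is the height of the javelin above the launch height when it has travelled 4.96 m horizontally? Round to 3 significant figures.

2.89 m

v_x = 17.4 cos 35.2° = 14.22 m/s, v_y0 = 17.4 sin 35.2° = 10.03 m/s.
Time to reach x = 4.96 m: t = x / v_x = 4.96 / 14.22 = 0.3488 s.
y = v_y0 t − ½ g t² = 10.03×0.3488 − 5.000×0.3488² = 2.89 m.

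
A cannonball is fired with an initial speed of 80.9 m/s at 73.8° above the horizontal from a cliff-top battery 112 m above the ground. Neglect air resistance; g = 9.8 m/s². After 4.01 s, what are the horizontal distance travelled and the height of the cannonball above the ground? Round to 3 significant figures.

x = 90.5 m, y = 345 m

v_x = 80.9 cos 73.8° = 22.57 m/s; v_y0 = 80.9 sin 73.8° = 77.69 m/s.
x = v_x t = 22.57 × 4.01 = 90.5 m.
y = 112 + v_y0 t − ½ g t² = 345 m.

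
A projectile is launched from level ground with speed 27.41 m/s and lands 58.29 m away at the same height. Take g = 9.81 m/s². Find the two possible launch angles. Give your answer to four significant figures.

24.78° and 65.22°

Level-ground range: R = v₀² sin(2θ)/g ⇒ sin 2θ = R g / v₀² = 58.29×9.81/27.41² = 0.7611.
2θ = arcsin(0.7611) = 49.561° or 180° − 49.561° = 130.439°.
So θ = 24.78° or θ = 65.22°.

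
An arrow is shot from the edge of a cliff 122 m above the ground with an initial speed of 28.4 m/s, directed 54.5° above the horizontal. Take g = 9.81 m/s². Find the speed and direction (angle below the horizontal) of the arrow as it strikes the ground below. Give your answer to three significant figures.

56.6 m/s at 73.1° below the horizontal

v_x = 28.4 cos 54.5° = 16.49 m/s (constant).
|v_y| at impact = √((23.12)² + 2×9.81×122) = 54.11 m/s.
Speed = √(16.49² + 54.11²) = 56.6 m/s; angle = arctan(54.11/16.49) = 73.1° below horizontal.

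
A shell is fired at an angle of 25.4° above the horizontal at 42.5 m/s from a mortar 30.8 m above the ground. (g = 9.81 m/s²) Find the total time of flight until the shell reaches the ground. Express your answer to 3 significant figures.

Vertical component: v_y = 42.5 sin 25.4° = 18.23 m/s.
Taking up as positive with launch at y = 30.8 m, landing at y = 0: 0 = 30.8 + 18.23 t − ½(9.81) t².
Solving 4.905 t² − 18.23 t − 30.8 = 0 gives t = [18.23 + √(18.23² + 4·4.905·30.8)] / 9.810 = 4.98 s.

4.98 s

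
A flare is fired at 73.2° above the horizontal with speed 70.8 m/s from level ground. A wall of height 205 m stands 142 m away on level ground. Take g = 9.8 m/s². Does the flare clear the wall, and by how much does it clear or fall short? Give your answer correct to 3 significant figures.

Yes — it clears the wall by 29.4 m.

v_x = 70.8 cos 73.2° = 20.46 m/s; v_y0 = 70.8 sin 73.2° = 67.78 m/s.
Time to reach the wall: t = 142 / 20.46 = 6.940 s.
Height at that point: y = 67.78×6.940 − 4.900×6.940² = 234.4 m.
That is 234.4 − 205 = 29.4 m above the top of the wall, so the flare clears it.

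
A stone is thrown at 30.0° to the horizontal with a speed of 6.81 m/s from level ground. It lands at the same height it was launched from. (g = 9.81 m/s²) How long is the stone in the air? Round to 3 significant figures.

Vertical component: v_y = 6.81 sin 30.0° = 3.405 m/s.
For a projectile landing at launch height, time of flight is t = 2 v_y / g = 2 × 3.405 / 9.81 = 0.694 s.

0.694 s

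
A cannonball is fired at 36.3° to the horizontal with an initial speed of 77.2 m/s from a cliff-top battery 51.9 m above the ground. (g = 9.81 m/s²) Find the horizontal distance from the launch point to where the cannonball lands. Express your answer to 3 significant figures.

Components: v_x = 77.2 cos 36.3° = 62.22 m/s, v_y = 77.2 sin 36.3° = 45.70 m/s.
Vertical: 0 = 51.9 + 45.70 t − ½(9.81) t² ⇒ 4.905 t² − 45.70 t − 51.9 = 0.
t = [45.70 + √(2088 + 1018)] / 9.810 = 10.34 s.
Horizontal: R = v_x · t = 62.22 × 10.34 = 643 m.

643 m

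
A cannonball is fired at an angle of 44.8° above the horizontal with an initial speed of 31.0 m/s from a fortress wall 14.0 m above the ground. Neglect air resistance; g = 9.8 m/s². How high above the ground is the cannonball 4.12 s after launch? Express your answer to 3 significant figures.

20.8 m

v_y0 = 31.0 sin 44.8° = 21.84 m/s.
y(t) = 14.0 + v_y0 t − ½ g t² = 14.0 + 21.84×4.12 − ½×9.8×4.12² = 20.8 m.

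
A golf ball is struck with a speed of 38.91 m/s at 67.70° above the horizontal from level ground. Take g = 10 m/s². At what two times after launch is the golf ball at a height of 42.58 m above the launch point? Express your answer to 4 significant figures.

v_y0 = 38.91 sin 67.70° = 36.000 m/s.
Set y = v_y0 t − ½ g t² = 42.58: 5.000 t² − 36.000 t + 42.58 = 0.
t = [36.000 ± √(1296.0 − 851.60)] / 10 = (36.000 ± 21.081) / 10, giving t = 1.492 s or t = 5.708 s.
So the golf ball is at 42.58 m at t = 1.492 s (rising) and t = 5.708 s (falling).

1.492 s and 5.708 s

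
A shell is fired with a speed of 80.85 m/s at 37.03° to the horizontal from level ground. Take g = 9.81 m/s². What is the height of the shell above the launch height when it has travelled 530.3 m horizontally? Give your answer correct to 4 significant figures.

v_x = 80.85 cos 37.03° = 64.544 m/s, v_y0 = 80.85 sin 37.03° = 48.691 m/s.
Time to reach x = 530.3 m: t = x / v_x = 530.3 / 64.544 = 8.2161 s.
y = v_y0 t − ½ g t² = 48.691×8.2161 − 4.905×8.2161² = 68.94 m.

68.94 m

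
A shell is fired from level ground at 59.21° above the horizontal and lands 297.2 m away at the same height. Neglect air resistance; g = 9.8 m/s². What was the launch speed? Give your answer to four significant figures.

57.55 m/s

On level ground, R = v₀² sin(2θ) / g, so v₀ = √(R g / sin 2θ).
sin(2 × 59.21°) = 0.8795.
v₀ = √(297.2 × 9.8 / 0.8795) = √3311.6 = 57.55 m/s.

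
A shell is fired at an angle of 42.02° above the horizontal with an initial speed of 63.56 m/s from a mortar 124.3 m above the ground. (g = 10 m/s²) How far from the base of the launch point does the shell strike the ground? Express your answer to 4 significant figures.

Components: v_x = 63.56 cos 42.02° = 47.219 m/s, v_y = 63.56 sin 42.02° = 42.546 m/s.
Vertical: 0 = 124.3 + 42.546 t − ½(10) t² ⇒ 5.000 t² − 42.546 t − 124.3 = 0.
t = [42.546 + √(1810.2 + 2486.0)] / 10.00 = 10.809 s.
Horizontal: R = v_x · t = 47.219 × 10.809 = 510.4 m.

510.4 m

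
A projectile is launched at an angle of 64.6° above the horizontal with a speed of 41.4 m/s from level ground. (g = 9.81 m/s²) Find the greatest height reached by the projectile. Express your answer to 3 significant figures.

71.3 m

Vertical component of launch velocity: v_y = 41.4 sin 64.6° = 37.40 m/s.
At the highest point the vertical velocity is zero, so v_y² = 2 g h_max.
h_max = (37.40)² / (2 × 9.81) = 1399 / 19.62 = 71.3 m.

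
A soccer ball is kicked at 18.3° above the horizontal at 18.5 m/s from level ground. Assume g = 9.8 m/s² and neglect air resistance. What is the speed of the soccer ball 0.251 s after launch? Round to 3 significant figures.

17.9 m/s

v_x = 18.5 cos 18.3° = 17.56 m/s (constant).
v_y(t) = 18.5 sin 18.3° − g t = 5.809 − 9.8 × 0.251 = 3.349 m/s.
Speed = √(v_x² + v_y²) = √(308.4 + 11.22) = 17.9 m/s.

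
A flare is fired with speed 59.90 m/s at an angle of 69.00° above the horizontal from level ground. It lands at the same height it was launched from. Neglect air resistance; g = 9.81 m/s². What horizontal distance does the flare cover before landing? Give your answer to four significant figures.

Components: v_x = 59.90 cos 69.00° = 21.466 m/s, v_y = 59.90 sin 69.00° = 55.921 m/s.
Time of flight (same landing height): t = 2 v_y / g = 2 × 55.921 / 9.81 = 11.401 s.
Range: R = v_x · t = 21.466 × 11.401 = 244.7 m.

244.7 m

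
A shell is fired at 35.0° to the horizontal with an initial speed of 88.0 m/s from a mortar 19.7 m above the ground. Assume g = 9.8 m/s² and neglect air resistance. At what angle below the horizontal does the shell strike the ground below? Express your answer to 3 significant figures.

v_x = 88.0 cos 35.0° = 72.09 m/s.
At impact |v_y| = √(v_y0² + 2 g h) = √(50.47² + 2×9.8×19.7) = 54.16 m/s.
Angle below horizontal = arctan(|v_y| / v_x) = arctan(54.16 / 72.09) = 36.9°.

36.9°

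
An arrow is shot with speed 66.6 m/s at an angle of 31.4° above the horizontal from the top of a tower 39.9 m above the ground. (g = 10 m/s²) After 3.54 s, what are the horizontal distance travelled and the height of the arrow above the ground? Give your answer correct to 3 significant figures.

x = 201 m, y = 100 m

v_x = 66.6 cos 31.4° = 56.85 m/s; v_y0 = 66.6 sin 31.4° = 34.70 m/s.
x = v_x t = 56.85 × 3.54 = 201 m.
y = 39.9 + v_y0 t − ½ g t² = 100 m.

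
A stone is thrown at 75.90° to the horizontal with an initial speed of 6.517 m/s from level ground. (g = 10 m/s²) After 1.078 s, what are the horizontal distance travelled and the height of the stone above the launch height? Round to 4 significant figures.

v_x = 6.517 cos 75.90° = 1.5876 m/s; v_y0 = 6.517 sin 75.90° = 6.3207 m/s.
x = v_x t = 1.5876 × 1.078 = 1.711 m.
y = v_y0 t − ½ g t² = 6.3207×1.078 − 5.000×1.078² = 1.003 m.

x = 1.711 m, y = 1.003 m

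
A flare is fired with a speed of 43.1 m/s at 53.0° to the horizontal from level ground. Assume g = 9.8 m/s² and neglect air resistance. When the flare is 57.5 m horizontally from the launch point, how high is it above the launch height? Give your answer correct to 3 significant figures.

v_x = 43.1 cos 53.0° = 25.94 m/s, v_y0 = 43.1 sin 53.0° = 34.42 m/s.
Time to reach x = 57.5 m: t = x / v_x = 57.5 / 25.94 = 2.217 s.
y = v_y0 t − ½ g t² = 34.42×2.217 − 4.900×2.217² = 52.2 m.

52.2 m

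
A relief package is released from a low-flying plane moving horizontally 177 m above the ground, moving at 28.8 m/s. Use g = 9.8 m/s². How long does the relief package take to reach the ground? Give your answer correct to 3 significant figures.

6.01 s

The horizontal speed doesn't affect the fall. With v_y0 = 0, h = ½ g t².
t = √(2 × 177 / 9.8) = √36.12 = 6.01 s.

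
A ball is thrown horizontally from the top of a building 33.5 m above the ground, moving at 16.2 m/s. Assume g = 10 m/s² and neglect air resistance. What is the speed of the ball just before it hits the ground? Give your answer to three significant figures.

Fall time: t = √(2 × 33.5 / 10) = 2.588 s.
At impact: v_x = 16.2 m/s (unchanged), v_y = g t = 10 × 2.588 = 25.88 m/s.
Speed = √(v_x² + v_y²) = √(262.4 + 669.8) = 30.5 m/s.

30.5 m/s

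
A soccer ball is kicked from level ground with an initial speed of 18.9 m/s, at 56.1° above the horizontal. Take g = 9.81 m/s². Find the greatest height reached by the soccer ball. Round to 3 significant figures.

Vertical component of launch velocity: v_y = 18.9 sin 56.1° = 15.69 m/s.
At the highest point the vertical velocity is zero, so v_y² = 2 g h_max.
h_max = (15.69)² / (2 × 9.81) = 246.2 / 19.62 = 12.5 m.

12.5 m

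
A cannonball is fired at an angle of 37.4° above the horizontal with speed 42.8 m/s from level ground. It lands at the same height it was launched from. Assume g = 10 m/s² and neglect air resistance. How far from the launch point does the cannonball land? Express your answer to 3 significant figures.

177 m

Components: v_x = 42.8 cos 37.4° = 34.00 m/s, v_y = 42.8 sin 37.4° = 26.00 m/s.
Time of flight (same landing height): t = 2 v_y / g = 2 × 26.00 / 10 = 5.200 s.
Range: R = v_x · t = 34.00 × 5.200 = 177 m.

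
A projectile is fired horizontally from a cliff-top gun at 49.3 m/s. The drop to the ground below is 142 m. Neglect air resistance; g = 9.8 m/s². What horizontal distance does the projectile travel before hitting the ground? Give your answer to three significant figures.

265 m

Initial vertical velocity is zero, so the fall time comes from h = ½ g t²: t = √(2 × 142 / 9.8) = 5.383 s.
Horizontal motion is uniform at 49.3 m/s, so x = 49.3 × 5.383 = 265 m.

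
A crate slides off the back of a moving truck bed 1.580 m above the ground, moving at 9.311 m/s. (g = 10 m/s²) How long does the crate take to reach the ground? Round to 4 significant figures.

0.5621 s

The horizontal speed doesn't affect the fall. With v_y0 = 0, h = ½ g t².
t = √(2 × 1.580 / 10) = √0.31600 = 0.5621 s.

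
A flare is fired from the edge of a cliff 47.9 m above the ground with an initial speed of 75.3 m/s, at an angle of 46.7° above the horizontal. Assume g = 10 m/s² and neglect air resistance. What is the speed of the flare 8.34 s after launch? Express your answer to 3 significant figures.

v_x = 75.3 cos 46.7° = 51.64 m/s (constant).
v_y(t) = 75.3 sin 46.7° − g t = 54.80 − 10 × 8.34 = -28.60 m/s.
Speed = √(v_x² + v_y²) = √(2667 + 818.0) = 59.0 m/s.

59.0 m/s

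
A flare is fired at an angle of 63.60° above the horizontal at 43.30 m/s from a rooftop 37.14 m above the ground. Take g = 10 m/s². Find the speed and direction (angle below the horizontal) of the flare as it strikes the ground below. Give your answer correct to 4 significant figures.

51.16 m/s at 67.90° below the horizontal

v_x = 43.30 cos 63.60° = 19.253 m/s (constant).
|v_y| at impact = √((38.784)² + 2×10×37.14) = 47.403 m/s.
Speed = √(19.253² + 47.403²) = 51.16 m/s; angle = arctan(47.403/19.253) = 67.90° below horizontal.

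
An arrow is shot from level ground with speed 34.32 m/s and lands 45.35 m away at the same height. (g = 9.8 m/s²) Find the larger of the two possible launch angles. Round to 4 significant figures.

78.92°

Level-ground range: R = v₀² sin(2θ)/g ⇒ sin 2θ = R g / v₀² = 45.35×9.8/34.32² = 0.3773.
2θ = arcsin(0.3773) = 22.167° or 180° − 22.167° = 157.833°.
So θ = 11.08° or θ = 78.92°.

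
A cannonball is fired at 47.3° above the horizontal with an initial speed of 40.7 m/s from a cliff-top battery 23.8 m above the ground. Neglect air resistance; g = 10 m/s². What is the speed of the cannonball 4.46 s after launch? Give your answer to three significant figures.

v_x = 40.7 cos 47.3° = 27.60 m/s (constant).
v_y(t) = 40.7 sin 47.3° − g t = 29.91 − 10 × 4.46 = -14.69 m/s.
Speed = √(v_x² + v_y²) = √(761.8 + 215.8) = 31.3 m/s.

31.3 m/s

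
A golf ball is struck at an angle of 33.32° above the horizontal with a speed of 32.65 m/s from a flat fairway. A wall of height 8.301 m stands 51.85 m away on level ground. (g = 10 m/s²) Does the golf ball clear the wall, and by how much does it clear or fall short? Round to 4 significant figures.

v_x = 32.65 cos 33.32° = 27.283 m/s; v_y0 = 32.65 sin 33.32° = 17.935 m/s.
Time to reach the wall: t = 51.85 / 27.283 = 1.9005 s.
Height at that point: y = 17.935×1.9005 − 5.000×1.9005² = 16.026 m.
That is 16.026 − 8.301 = 7.725 m above the top of the wall, so the golf ball clears it.

Yes — it clears the wall by 7.725 m.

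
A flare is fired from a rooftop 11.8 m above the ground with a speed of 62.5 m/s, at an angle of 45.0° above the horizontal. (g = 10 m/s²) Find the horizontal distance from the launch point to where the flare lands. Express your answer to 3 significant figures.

402 m

Components: v_x = 62.5 cos 45.0° = 44.19 m/s, v_y = 62.5 sin 45.0° = 44.19 m/s.
Vertical: 0 = 11.8 + 44.19 t − ½(10) t² ⇒ 5.000 t² − 44.19 t − 11.8 = 0.
t = [44.19 + √(1953 + 236.0)] / 10.00 = 9.098 s.
Horizontal: R = v_x · t = 44.19 × 9.098 = 402 m.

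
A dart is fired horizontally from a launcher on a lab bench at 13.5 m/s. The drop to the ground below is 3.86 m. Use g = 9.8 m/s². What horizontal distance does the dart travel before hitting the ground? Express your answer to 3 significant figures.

12.0 m

Initial vertical velocity is zero, so the fall time comes from h = ½ g t²: t = √(2 × 3.86 / 9.8) = 0.8876 s.
Horizontal motion is uniform at 13.5 m/s, so x = 13.5 × 0.8876 = 12.0 m.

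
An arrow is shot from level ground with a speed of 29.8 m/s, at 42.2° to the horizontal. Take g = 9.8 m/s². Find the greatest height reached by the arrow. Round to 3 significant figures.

20.4 m

Vertical component of launch velocity: v_y = 29.8 sin 42.2° = 20.02 m/s.
At the highest point the vertical velocity is zero, so v_y² = 2 g h_max.
h_max = (20.02)² / (2 × 9.8) = 400.8 / 19.60 = 20.4 m.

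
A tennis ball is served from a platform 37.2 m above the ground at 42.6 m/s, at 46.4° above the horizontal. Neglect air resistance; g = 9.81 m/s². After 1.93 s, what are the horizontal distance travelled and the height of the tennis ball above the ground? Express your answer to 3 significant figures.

v_x = 42.6 cos 46.4° = 29.38 m/s; v_y0 = 42.6 sin 46.4° = 30.85 m/s.
x = v_x t = 29.38 × 1.93 = 56.7 m.
y = 37.2 + v_y0 t − ½ g t² = 78.5 m.

x = 56.7 m, y = 78.5 m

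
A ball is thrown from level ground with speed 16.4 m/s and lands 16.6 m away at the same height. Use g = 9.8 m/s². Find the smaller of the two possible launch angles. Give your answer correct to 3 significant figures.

18.6°

Level-ground range: R = v₀² sin(2θ)/g ⇒ sin 2θ = R g / v₀² = 16.6×9.8/16.4² = 0.6048.
2θ = arcsin(0.6048) = 37.21° or 180° − 37.21° = 142.79°.
So θ = 18.6° or θ = 71.4°.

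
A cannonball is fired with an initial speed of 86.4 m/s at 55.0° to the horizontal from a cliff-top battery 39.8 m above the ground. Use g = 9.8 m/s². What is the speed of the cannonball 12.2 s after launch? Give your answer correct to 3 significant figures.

v_x = 86.4 cos 55.0° = 49.56 m/s (constant).
v_y(t) = 86.4 sin 55.0° − g t = 70.77 − 9.8 × 12.2 = -48.79 m/s.
Speed = √(v_x² + v_y²) = √(2456 + 2380) = 69.5 m/s.

69.5 m/s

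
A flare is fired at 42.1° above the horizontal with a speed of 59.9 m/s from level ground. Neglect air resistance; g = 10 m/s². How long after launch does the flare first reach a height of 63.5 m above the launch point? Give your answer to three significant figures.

2.16 s

v_y0 = 59.9 sin 42.1° = 40.16 m/s.
Set y = v_y0 t − ½ g t² = 63.5: 5.000 t² − 40.16 t + 63.5 = 0.
t = [40.16 ± √(1613 − 1270)] / 10 = (40.16 ± 18.52) / 10, giving t = 2.16 s or t = 5.87 s.
The flare is on the way up at the first time, so t = 2.16 s.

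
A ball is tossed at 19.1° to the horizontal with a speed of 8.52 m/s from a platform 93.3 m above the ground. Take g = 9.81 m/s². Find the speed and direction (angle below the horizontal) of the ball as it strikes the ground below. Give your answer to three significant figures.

v_x = 8.52 cos 19.1° = 8.051 m/s (constant).
|v_y| at impact = √((2.788)² + 2×9.81×93.3) = 42.88 m/s.
Speed = √(8.051² + 42.88²) = 43.6 m/s; angle = arctan(42.88/8.051) = 79.4° below horizontal.

43.6 m/s at 79.4° below the horizontal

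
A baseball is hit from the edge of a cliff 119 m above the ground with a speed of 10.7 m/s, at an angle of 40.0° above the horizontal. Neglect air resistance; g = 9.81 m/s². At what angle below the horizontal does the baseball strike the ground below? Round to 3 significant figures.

v_x = 10.7 cos 40.0° = 8.197 m/s.
At impact |v_y| = √(v_y0² + 2 g h) = √(6.878² + 2×9.81×119) = 48.81 m/s.
Angle below horizontal = arctan(|v_y| / v_x) = arctan(48.81 / 8.197) = 80.5°.

80.5°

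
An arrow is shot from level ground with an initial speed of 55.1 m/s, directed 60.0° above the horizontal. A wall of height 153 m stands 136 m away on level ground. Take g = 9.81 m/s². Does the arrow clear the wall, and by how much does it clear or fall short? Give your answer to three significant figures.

v_x = 55.1 cos 60.0° = 27.55 m/s; v_y0 = 55.1 sin 60.0° = 47.72 m/s.
Time to reach the wall: t = 136 / 27.55 = 4.936 s.
Height at that point: y = 47.72×4.936 − 4.905×4.936² = 116.0 m.
That is 153 − 116.0 = 37.0 m below the top of the wall, so the arrow does not clear it.

No — it falls 37.0 m short of clearing the wall.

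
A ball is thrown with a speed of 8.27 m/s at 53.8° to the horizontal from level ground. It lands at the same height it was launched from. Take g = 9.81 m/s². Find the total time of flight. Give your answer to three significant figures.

Vertical component: v_y = 8.27 sin 53.8° = 6.674 m/s.
For a projectile landing at launch height, time of flight is t = 2 v_y / g = 2 × 6.674 / 9.81 = 1.36 s.

1.36 s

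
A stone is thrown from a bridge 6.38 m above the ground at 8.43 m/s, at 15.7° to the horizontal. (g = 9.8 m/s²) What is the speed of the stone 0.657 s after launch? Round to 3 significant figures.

v_x = 8.43 cos 15.7° = 8.115 m/s (constant).
v_y(t) = 8.43 sin 15.7° − g t = 2.281 − 9.8 × 0.657 = -4.158 m/s.
Speed = √(v_x² + v_y²) = √(65.85 + 17.29) = 9.12 m/s.

9.12 m/s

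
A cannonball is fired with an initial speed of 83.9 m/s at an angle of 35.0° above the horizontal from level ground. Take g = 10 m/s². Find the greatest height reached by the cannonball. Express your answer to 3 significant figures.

Vertical component of launch velocity: v_y = 83.9 sin 35.0° = 48.12 m/s.
At the highest point the vertical velocity is zero, so v_y² = 2 g h_max.
h_max = (48.12)² / (2 × 10) = 2316 / 20.00 = 116 m.

116 m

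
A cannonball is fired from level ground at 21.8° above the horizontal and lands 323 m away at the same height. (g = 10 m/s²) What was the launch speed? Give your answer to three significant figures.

On level ground, R = v₀² sin(2θ) / g, so v₀ = √(R g / sin 2θ).
sin(2 × 21.8°) = 0.6896.
v₀ = √(323 × 10 / 0.6896) = √4684 = 68.4 m/s.

68.4 m/s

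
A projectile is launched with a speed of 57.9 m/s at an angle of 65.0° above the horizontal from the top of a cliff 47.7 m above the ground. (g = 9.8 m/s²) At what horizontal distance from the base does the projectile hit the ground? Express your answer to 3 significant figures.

283 m

Components: v_x = 57.9 cos 65.0° = 24.47 m/s, v_y = 57.9 sin 65.0° = 52.48 m/s.
Vertical: 0 = 47.7 + 52.48 t − ½(9.8) t² ⇒ 4.900 t² − 52.48 t − 47.7 = 0.
t = [52.48 + √(2754 + 934.9)] / 9.800 = 11.55 s.
Horizontal: R = v_x · t = 24.47 × 11.55 = 283 m.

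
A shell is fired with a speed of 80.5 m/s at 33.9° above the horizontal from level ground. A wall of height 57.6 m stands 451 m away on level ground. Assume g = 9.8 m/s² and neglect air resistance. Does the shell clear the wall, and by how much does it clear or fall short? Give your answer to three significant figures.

Yes — it clears the wall by 22.2 m.

v_x = 80.5 cos 33.9° = 66.82 m/s; v_y0 = 80.5 sin 33.9° = 44.90 m/s.
Time to reach the wall: t = 451 / 66.82 = 6.749 s.
Height at that point: y = 44.90×6.749 − 4.900×6.749² = 79.84 m.
That is 79.84 − 57.6 = 22.2 m above the top of the wall, so the shell clears it.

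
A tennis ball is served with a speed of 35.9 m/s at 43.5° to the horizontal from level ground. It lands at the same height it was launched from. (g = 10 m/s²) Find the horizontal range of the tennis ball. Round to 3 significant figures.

Components: v_x = 35.9 cos 43.5° = 26.04 m/s, v_y = 35.9 sin 43.5° = 24.71 m/s.
Time of flight (same landing height): t = 2 v_y / g = 2 × 24.71 / 10 = 4.942 s.
Range: R = v_x · t = 26.04 × 4.942 = 129 m.

129 m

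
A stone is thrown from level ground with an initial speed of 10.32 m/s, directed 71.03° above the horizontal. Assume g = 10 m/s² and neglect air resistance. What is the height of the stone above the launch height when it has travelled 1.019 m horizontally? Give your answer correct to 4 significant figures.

2.503 m

v_x = 10.32 cos 71.03° = 3.3548 m/s, v_y0 = 10.32 sin 71.03° = 9.7595 m/s.
Time to reach x = 1.019 m: t = x / v_x = 1.019 / 3.3548 = 0.30374 s.
y = v_y0 t − ½ g t² = 9.7595×0.30374 − 5.000×0.30374² = 2.503 m.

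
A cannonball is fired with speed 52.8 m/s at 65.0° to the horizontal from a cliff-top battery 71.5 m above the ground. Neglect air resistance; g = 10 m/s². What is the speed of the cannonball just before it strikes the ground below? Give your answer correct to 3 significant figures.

v_x = 52.8 cos 65.0° = 22.31 m/s is unchanged throughout.
For the vertical component, v_y² = v_y0² + 2 g h = (47.85)² + 2×10×71.5 = 3720, so |v_y| = 60.99 m/s.
Impact speed = √(v_x² + v_y²) = √(497.7 + 3720) = 64.9 m/s.

64.9 m/s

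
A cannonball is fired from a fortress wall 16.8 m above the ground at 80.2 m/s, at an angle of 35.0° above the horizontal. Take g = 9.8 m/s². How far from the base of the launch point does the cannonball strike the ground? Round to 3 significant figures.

Components: v_x = 80.2 cos 35.0° = 65.70 m/s, v_y = 80.2 sin 35.0° = 46.00 m/s.
Vertical: 0 = 16.8 + 46.00 t − ½(9.8) t² ⇒ 4.900 t² − 46.00 t − 16.8 = 0.
t = [46.00 + √(2116 + 329.3)] / 9.800 = 9.740 s.
Horizontal: R = v_x · t = 65.70 × 9.740 = 640 m.

640 m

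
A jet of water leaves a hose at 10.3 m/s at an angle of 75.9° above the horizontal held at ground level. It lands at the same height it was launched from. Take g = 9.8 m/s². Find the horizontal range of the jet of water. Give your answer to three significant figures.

Components: v_x = 10.3 cos 75.9° = 2.509 m/s, v_y = 10.3 sin 75.9° = 9.990 m/s.
Time of flight (same landing height): t = 2 v_y / g = 2 × 9.990 / 9.8 = 2.039 s.
Range: R = v_x · t = 2.509 × 2.039 = 5.12 m.

5.12 m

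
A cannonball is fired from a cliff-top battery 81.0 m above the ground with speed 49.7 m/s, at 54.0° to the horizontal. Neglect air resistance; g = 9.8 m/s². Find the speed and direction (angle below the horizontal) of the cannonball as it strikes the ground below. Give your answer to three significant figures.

63.7 m/s at 62.7° below the horizontal

v_x = 49.7 cos 54.0° = 29.21 m/s (constant).
|v_y| at impact = √((40.21)² + 2×9.8×81.0) = 56.61 m/s.
Speed = √(29.21² + 56.61²) = 63.7 m/s; angle = arctan(56.61/29.21) = 62.7° below horizontal.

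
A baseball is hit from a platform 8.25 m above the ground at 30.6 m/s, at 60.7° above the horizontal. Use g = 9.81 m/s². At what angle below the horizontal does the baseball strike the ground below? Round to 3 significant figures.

63.1°

v_x = 30.6 cos 60.7° = 14.98 m/s.
At impact |v_y| = √(v_y0² + 2 g h) = √(26.69² + 2×9.81×8.25) = 29.57 m/s.
Angle below horizontal = arctan(|v_y| / v_x) = arctan(29.57 / 14.98) = 63.1°.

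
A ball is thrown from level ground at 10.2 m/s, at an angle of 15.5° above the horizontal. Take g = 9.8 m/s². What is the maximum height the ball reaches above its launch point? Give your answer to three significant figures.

0.379 m

Vertical component of launch velocity: v_y = 10.2 sin 15.5° = 2.726 m/s.
At the highest point the vertical velocity is zero, so v_y² = 2 g h_max.
h_max = (2.726)² / (2 × 9.8) = 7.431 / 19.60 = 0.379 m.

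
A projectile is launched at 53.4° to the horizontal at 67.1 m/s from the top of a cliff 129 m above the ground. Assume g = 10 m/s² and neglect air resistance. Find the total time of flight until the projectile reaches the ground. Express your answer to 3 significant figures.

12.8 s

Vertical component: v_y = 67.1 sin 53.4° = 53.87 m/s.
Taking up as positive with launch at y = 129 m, landing at y = 0: 0 = 129 + 53.87 t − ½(10) t².
Solving 5.000 t² − 53.87 t − 129 = 0 gives t = [53.87 + √(53.87² + 4·5.000·129)] / 10.00 = 12.8 s.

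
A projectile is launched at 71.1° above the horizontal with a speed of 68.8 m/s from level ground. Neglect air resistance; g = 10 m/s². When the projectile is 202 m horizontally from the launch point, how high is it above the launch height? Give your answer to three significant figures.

v_x = 68.8 cos 71.1° = 22.29 m/s, v_y0 = 68.8 sin 71.1° = 65.09 m/s.
Time to reach x = 202 m: t = x / v_x = 202 / 22.29 = 9.062 s.
y = v_y0 t − ½ g t² = 65.09×9.062 − 5.000×9.062² = 179 m.

179 m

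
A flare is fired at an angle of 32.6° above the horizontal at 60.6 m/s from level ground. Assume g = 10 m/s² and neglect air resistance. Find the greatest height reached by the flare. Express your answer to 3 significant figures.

53.3 m

Vertical component of launch velocity: v_y = 60.6 sin 32.6° = 32.65 m/s.
At the highest point the vertical velocity is zero, so v_y² = 2 g h_max.
h_max = (32.65)² / (2 × 10) = 1066 / 20.00 = 53.3 m.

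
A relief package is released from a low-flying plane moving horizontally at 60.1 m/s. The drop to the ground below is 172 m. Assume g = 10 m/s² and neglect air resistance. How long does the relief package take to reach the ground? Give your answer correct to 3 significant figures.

5.87 s

The horizontal speed doesn't affect the fall. With v_y0 = 0, h = ½ g t².
t = √(2 × 172 / 10) = √34.40 = 5.87 s.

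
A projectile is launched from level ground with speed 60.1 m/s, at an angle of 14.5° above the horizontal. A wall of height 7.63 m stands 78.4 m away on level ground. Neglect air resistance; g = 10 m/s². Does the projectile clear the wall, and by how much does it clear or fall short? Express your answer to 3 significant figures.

Yes — it clears the wall by 3.57 m.

v_x = 60.1 cos 14.5° = 58.19 m/s; v_y0 = 60.1 sin 14.5° = 15.05 m/s.
Time to reach the wall: t = 78.4 / 58.19 = 1.347 s.
Height at that point: y = 15.05×1.347 − 5.000×1.347² = 11.20 m.
That is 11.20 − 7.63 = 3.57 m above the top of the wall, so the projectile clears it.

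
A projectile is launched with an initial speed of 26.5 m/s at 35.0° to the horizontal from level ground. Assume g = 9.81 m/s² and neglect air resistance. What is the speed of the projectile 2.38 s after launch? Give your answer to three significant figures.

23.2 m/s

v_x = 26.5 cos 35.0° = 21.71 m/s (constant).
v_y(t) = 26.5 sin 35.0° − g t = 15.20 − 9.81 × 2.38 = -8.148 m/s.
Speed = √(v_x² + v_y²) = √(471.3 + 66.39) = 23.2 m/s.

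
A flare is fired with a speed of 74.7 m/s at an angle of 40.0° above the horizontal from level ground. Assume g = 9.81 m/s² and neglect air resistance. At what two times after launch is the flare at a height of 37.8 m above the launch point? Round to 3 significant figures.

0.863 s and 8.93 s

v_y0 = 74.7 sin 40.0° = 48.02 m/s.
Set y = v_y0 t − ½ g t² = 37.8: 4.905 t² − 48.02 t + 37.8 = 0.
t = [48.02 ± √(2306 − 741.6)] / 9.81 = (48.02 ± 39.55) / 9.81, giving t = 0.863 s or t = 8.93 s.
So the flare is at 37.8 m at t = 0.863 s (rising) and t = 8.93 s (falling).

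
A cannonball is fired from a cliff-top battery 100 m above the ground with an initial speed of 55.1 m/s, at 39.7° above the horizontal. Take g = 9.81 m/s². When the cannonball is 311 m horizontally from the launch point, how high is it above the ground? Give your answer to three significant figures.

v_x = 55.1 cos 39.7° = 42.39 m/s, v_y0 = 55.1 sin 39.7° = 35.20 m/s.
Time to reach x = 311 m: t = x / v_x = 311 / 42.39 = 7.337 s.
y = 100 + v_y0 t − ½ g t² = 100 + 35.20×7.337 − 4.905×7.337² = 94.2 m.

94.2 m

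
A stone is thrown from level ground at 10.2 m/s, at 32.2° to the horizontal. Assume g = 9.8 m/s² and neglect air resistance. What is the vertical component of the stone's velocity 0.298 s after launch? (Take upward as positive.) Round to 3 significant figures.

2.51 m/s

Initial vertical component: v_y0 = 10.2 sin 32.2° = 5.435 m/s.
v_y(t) = v_y0 − g t = 5.435 − 9.8 × 0.298 = 2.51 m/s.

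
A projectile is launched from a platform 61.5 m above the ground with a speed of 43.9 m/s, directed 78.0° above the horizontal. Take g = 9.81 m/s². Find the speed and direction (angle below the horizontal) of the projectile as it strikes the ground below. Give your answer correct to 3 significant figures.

v_x = 43.9 cos 78.0° = 9.127 m/s (constant).
|v_y| at impact = √((42.94)² + 2×9.81×61.5) = 55.23 m/s.
Speed = √(9.127² + 55.23²) = 56.0 m/s; angle = arctan(55.23/9.127) = 80.6° below horizontal.

56.0 m/s at 80.6° below the horizontal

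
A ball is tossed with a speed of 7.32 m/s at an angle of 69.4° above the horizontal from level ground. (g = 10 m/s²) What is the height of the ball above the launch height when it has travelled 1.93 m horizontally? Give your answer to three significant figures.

v_x = 7.32 cos 69.4° = 2.575 m/s, v_y0 = 7.32 sin 69.4° = 6.852 m/s.
Time to reach x = 1.93 m: t = x / v_x = 1.93 / 2.575 = 0.7495 s.
y = v_y0 t − ½ g t² = 6.852×0.7495 − 5.000×0.7495² = 2.33 m.

2.33 m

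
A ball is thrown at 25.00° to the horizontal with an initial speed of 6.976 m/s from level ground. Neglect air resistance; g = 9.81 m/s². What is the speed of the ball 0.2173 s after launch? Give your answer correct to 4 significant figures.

6.375 m/s

v_x = 6.976 cos 25.00° = 6.3224 m/s (constant).
v_y(t) = 6.976 sin 25.00° − g t = 2.9482 − 9.81 × 0.2173 = 0.81649 m/s.
Speed = √(v_x² + v_y²) = √(39.973 + 0.66666) = 6.375 m/s.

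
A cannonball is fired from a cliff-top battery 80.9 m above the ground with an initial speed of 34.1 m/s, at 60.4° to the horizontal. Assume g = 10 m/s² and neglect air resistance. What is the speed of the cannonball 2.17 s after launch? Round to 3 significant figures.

18.6 m/s

v_x = 34.1 cos 60.4° = 16.84 m/s (constant).
v_y(t) = 34.1 sin 60.4° − g t = 29.65 − 10 × 2.17 = 7.950 m/s.
Speed = √(v_x² + v_y²) = √(283.6 + 63.20) = 18.6 m/s.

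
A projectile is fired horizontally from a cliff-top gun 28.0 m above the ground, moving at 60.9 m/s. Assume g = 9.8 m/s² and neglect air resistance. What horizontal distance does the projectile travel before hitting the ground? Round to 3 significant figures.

146 m

Initial vertical velocity is zero, so the fall time comes from h = ½ g t²: t = √(2 × 28.0 / 9.8) = 2.390 s.
Horizontal motion is uniform at 60.9 m/s, so x = 60.9 × 2.390 = 146 m.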